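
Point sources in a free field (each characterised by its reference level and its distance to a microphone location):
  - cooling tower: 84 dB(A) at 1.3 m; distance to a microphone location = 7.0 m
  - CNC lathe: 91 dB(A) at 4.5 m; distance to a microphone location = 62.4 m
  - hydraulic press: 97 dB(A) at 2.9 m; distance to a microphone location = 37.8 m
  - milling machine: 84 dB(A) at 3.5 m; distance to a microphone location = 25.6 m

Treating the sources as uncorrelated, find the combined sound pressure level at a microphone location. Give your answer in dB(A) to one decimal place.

76.9 dB(A)

Propagate each source to the receiver with L = L_ref − 20·log₁₀(r/r_ref), then add intensities.
cooling tower: 84 − 20·log₁₀(7.0/1.3) = 84 − 14.62 = 69.38 dB(A).
CNC lathe: 91 − 20·log₁₀(62.4/4.5) = 91 − 22.84 = 68.16 dB(A).
hydraulic press: 97 − 20·log₁₀(37.8/2.9) = 97 − 22.30 = 74.70 dB(A).
milling machine: 84 − 20·log₁₀(25.6/3.5) = 84 − 17.28 = 66.72 dB(A).
Σ 10^(L/10) = 4.941e+07 → L_total = 10·log₁₀(4.941e+07) = 76.94 dB(A).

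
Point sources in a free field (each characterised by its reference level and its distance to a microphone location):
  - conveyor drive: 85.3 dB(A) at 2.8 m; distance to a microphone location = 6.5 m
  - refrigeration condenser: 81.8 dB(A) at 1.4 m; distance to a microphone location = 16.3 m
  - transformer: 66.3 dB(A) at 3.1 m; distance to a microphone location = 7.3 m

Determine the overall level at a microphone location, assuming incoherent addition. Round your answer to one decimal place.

78.1 dB(A)

Propagate each source to the receiver with L = L_ref − 20·log₁₀(r/r_ref), then add intensities.
conveyor drive: 85.3 − 20·log₁₀(6.5/2.8) = 85.3 − 7.32 = 77.98 dB(A).
refrigeration condenser: 81.8 − 20·log₁₀(16.3/1.4) = 81.8 − 21.32 = 60.48 dB(A).
transformer: 66.3 − 20·log₁₀(7.3/3.1) = 66.3 − 7.44 = 58.86 dB(A).
Σ 10^(L/10) = 6.476e+07 → L_total = 10·log₁₀(6.476e+07) = 78.11 dB(A).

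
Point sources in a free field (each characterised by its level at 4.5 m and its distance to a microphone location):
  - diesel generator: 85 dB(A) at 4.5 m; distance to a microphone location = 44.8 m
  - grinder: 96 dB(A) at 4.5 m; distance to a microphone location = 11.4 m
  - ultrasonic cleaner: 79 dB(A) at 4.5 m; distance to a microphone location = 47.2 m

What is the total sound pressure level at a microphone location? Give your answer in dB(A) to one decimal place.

88.0 dB(A)

First find each source's level at the receiver (point-source: −20·log₁₀(r/r_ref)), then combine on an intensity basis.
diesel generator: 85 − 20·log₁₀(44.8/4.5) = 85 − 19.96 = 65.04 dB(A).
grinder: 96 − 20·log₁₀(11.4/4.5) = 96 − 8.07 = 87.93 dB(A).
ultrasonic cleaner: 79 − 20·log₁₀(47.2/4.5) = 79 − 20.41 = 58.59 dB(A).
Σ 10^(L/10) = 6.242e+08 → L_total = 10·log₁₀(6.242e+08) = 87.95 dB(A).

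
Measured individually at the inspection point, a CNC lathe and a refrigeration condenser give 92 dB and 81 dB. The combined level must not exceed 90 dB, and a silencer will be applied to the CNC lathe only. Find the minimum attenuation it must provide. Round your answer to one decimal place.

2.6 dB

Fixed contribution from the other source: Σ 10^(L/10) = 10^(81/10) = 1.259e+08 (81.00 dB).
The limit corresponds to 10^(90/10) = 1.000e+09; subtracting the fixed part leaves 8.741e+08 for the CNC lathe, i.e. 89.42 dB.
So the CNC lathe must be reduced from 92 to 89.42 dB: IL = 2.58 dB.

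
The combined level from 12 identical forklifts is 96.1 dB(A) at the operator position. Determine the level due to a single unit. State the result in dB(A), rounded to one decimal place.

For N identical incoherent sources L_total = L₁ + 10·log₁₀ N, so L₁ = 96.1 − 10·log₁₀(12) = 96.1 − 10.792.

85.3 dB(A)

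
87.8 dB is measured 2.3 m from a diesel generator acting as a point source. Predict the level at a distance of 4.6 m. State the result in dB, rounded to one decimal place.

81.8 dB

For a point source, L₂ = L₁ − 20·log₁₀(r₂/r₁).
L₂ = 87.8 − 20·log₁₀(4.6/2.3) = 87.8 − 6.021 = 81.78 dB.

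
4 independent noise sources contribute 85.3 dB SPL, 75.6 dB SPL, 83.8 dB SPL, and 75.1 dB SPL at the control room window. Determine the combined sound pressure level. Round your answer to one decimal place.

88.1 dB SPL

For uncorrelated sources the intensities add, so convert each level to linear form, sum, and take 10·log₁₀ of the total.
Σ 10^(L/10) = 10^(85.3/10) + 10^(75.6/10) + 10^(83.8/10) + 10^(75.1/10) = 6.474e+08.
L_total = 10·log₁₀(6.474e+08) = 88.11 dB SPL.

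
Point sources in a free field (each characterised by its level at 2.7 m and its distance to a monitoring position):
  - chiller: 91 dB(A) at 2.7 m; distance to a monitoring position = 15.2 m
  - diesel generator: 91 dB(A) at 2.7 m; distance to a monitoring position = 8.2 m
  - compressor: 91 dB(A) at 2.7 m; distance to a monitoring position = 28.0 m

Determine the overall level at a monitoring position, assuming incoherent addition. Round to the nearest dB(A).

83 dB(A)

Propagate each source to the receiver with L = L_ref − 20·log₁₀(r/r_ref), then add intensities.
chiller: 91 − 20·log₁₀(15.2/2.7) = 91 − 15.01 = 75.99 dB(A).
diesel generator: 91 − 20·log₁₀(8.2/2.7) = 91 − 9.65 = 81.35 dB(A).
compressor: 91 − 20·log₁₀(28.0/2.7) = 91 − 20.32 = 70.68 dB(A).
Σ 10^(L/10) = 1.879e+08 → L_total = 10·log₁₀(1.879e+08) = 82.74 dB(A).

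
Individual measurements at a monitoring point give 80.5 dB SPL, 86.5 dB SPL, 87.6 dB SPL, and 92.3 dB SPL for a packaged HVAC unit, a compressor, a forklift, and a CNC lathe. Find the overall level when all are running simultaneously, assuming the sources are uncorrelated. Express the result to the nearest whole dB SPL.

For uncorrelated sources the intensities add, so convert each level to linear form, sum, and take 10·log₁₀ of the total.
Σ 10^(L/10) = 10^(80.5/10) + 10^(86.5/10) + 10^(87.6/10) + 10^(92.3/10) = 2.833e+09.
L_total = 10·log₁₀(2.833e+09) = 94.52 dB SPL.

95 dB SPL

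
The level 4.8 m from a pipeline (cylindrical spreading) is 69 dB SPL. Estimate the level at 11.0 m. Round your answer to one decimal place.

65.4 dB SPL

Cylindrical spreading from a line source gives a 10·log₁₀(r₂/r₁) drop.
L₂ = 69 − 10·log₁₀(11.0/4.8) = 69 − 3.602 = 65.40 dB SPL.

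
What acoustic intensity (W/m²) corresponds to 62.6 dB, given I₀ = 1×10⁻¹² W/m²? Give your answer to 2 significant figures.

1.8e-06 W/m²

I/I₀ = 10^(62.6/10) = 1.82e+06, so I = 1.82e+06 × 10⁻¹² W/m².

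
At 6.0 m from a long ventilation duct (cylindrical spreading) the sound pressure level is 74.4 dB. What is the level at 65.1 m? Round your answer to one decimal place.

64.0 dB

Cylindrical spreading from a line source gives a 10·log₁₀(r₂/r₁) drop.
L₂ = 74.4 − 10·log₁₀(65.1/6.0) = 74.4 − 10.354 = 64.05 dB.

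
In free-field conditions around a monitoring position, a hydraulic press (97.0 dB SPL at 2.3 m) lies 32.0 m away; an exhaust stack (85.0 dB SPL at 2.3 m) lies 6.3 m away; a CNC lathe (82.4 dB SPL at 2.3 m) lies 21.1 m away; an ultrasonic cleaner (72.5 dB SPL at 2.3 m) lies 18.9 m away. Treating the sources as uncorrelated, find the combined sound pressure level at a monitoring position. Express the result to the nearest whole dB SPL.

78 dB SPL

First find each source's level at the receiver (point-source: −20·log₁₀(r/r_ref)), then combine on an intensity basis.
hydraulic press: 97.0 − 20·log₁₀(32.0/2.3) = 97.0 − 22.87 = 74.13 dB SPL.
exhaust stack: 85.0 − 20·log₁₀(6.3/2.3) = 85.0 − 8.75 = 76.25 dB SPL.
CNC lathe: 82.4 − 20·log₁₀(21.1/2.3) = 82.4 − 19.25 = 63.15 dB SPL.
ultrasonic cleaner: 72.5 − 20·log₁₀(18.9/2.3) = 72.5 − 18.29 = 54.21 dB SPL.
Σ 10^(L/10) = 7.037e+07 → L_total = 10·log₁₀(7.037e+07) = 78.47 dB SPL.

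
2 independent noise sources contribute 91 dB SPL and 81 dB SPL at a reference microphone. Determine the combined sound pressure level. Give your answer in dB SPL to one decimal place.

For uncorrelated sources the intensities add, so convert each level to linear form, sum, and take 10·log₁₀ of the total.
Σ 10^(L/10) = 10^(91/10) + 10^(81/10) = 1.385e+09.
L_total = 10·log₁₀(1.385e+09) = 91.41 dB SPL.

91.4 dB SPL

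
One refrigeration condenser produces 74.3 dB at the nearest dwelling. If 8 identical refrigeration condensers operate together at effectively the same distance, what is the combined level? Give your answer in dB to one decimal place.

With 8 equal, uncorrelated contributions the intensity is 8× that of one unit, giving a rise of 10·log₁₀ 8.
L_total = 74.3 + 10·log₁₀(8) = 74.3 + 9.031 = 83.33 dB.

83.3 dB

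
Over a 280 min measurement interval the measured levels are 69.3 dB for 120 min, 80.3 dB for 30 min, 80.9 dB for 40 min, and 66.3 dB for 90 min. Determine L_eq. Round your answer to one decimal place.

Weight each interval's intensity by its duration and average over T = 280 min:
Σ tᵢ·10^(Lᵢ/10) = 120·10^(69.3/10) + 30·10^(80.3/10) + 40·10^(80.9/10) + 90·10^(66.3/10) = 9.541e+09.
L_eq = 10·log₁₀(9.541e+09/280) = 75.32 dB.

75.3 dB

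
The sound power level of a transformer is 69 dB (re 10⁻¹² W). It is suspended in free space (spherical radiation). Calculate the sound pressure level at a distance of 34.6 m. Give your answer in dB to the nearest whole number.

27 dB

The power spreads over a sphere of area 4π·r², so L_p = L_w − 10·log₁₀(4π·r²).
4π·r² = 1.504e+04 m², 10·log₁₀ of that is 41.774 dB.
L_p = 69 − 41.774 = 27.23 dB.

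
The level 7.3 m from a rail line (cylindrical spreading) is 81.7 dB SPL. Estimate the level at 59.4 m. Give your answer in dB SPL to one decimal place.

72.6 dB SPL

Cylindrical spreading from a line source gives a 10·log₁₀(r₂/r₁) drop.
L₂ = 81.7 − 10·log₁₀(59.4/7.3) = 81.7 − 9.105 = 72.60 dB SPL.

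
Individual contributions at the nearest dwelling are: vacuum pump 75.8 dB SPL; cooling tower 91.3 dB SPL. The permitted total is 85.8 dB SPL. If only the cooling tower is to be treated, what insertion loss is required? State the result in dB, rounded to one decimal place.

6.0 dB

The untreated sources together contribute 10^(75.8/10) = 3.802e+07, i.e. 75.80 dB SPL.
The limit corresponds to 10^(85.8/10) = 3.802e+08; subtracting the fixed part leaves 3.422e+08 for the cooling tower, i.e. 85.34 dB SPL.
So the cooling tower must be reduced from 91.3 to 85.34 dB SPL: IL = 5.96 dB.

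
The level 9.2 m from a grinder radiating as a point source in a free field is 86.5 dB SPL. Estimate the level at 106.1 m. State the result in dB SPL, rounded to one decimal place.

65.3 dB SPL

For a point source, L₂ = L₁ − 20·log₁₀(r₂/r₁).
L₂ = 86.5 − 20·log₁₀(106.1/9.2) = 86.5 − 21.239 = 65.26 dB SPL.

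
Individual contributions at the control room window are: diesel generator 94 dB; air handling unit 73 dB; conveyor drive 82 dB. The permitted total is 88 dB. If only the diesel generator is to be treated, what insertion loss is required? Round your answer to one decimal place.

The untreated sources together contribute 10^(73/10) + 10^(82/10) = 1.784e+08, i.e. 82.51 dB.
To meet 88 dB overall, the treated diesel generator may contribute at most 10^(88/10) − 1.784e+08 = 4.525e+08, i.e. 86.56 dB.
So the diesel generator must be reduced from 94 to 86.56 dB: IL = 7.44 dB.

7.4 dB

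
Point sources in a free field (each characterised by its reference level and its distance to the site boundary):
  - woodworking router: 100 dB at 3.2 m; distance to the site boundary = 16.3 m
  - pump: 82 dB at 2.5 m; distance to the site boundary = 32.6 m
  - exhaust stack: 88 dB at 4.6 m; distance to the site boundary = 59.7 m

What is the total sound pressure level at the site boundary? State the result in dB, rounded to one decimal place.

Apply inverse-square spreading to bring every level to the receiver, then sum 10^(L/10).
woodworking router: 100 − 20·log₁₀(16.3/3.2) = 100 − 14.14 = 85.86 dB.
pump: 82 − 20·log₁₀(32.6/2.5) = 82 − 22.31 = 59.69 dB.
exhaust stack: 88 − 20·log₁₀(59.7/4.6) = 88 − 22.26 = 65.74 dB.
Σ 10^(L/10) = 3.901e+08 → L_total = 10·log₁₀(3.901e+08) = 85.91 dB.

85.9 dB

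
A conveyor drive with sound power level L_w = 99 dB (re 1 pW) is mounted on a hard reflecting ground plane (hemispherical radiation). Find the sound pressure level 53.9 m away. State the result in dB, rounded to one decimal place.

56.4 dB

Free-field hemispherical radiation: L_p = L_w − 10·log₁₀(2π·r²), r = 53.9 m.
2π·r² = 1.825e+04 m², 10·log₁₀ of that is 42.614 dB.
L_p = 99 − 42.614 = 56.39 dB.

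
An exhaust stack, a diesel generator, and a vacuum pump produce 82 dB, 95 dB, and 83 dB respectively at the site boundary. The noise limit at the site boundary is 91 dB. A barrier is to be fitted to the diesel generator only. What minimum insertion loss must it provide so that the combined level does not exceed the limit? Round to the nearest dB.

5 dB

Everything except the diesel generator sums to 10^(82/10) + 10^(83/10) = 3.580e+08 in linear terms, 85.54 dB.
To meet 91 dB overall, the treated diesel generator may contribute at most 10^(91/10) − 3.580e+08 = 9.009e+08, i.e. 89.55 dB.
Required insertion loss = 95 − 89.55 = 5.45 dB.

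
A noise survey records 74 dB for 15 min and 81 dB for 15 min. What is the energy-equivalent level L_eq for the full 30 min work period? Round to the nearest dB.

Weight each interval's intensity by its duration and average over T = 30 min:
Σ tᵢ·10^(Lᵢ/10) = 15·10^(74/10) + 15·10^(81/10) = 2.265e+09.
L_eq = 10·log₁₀(2.265e+09/30) = 78.78 dB.

79 dB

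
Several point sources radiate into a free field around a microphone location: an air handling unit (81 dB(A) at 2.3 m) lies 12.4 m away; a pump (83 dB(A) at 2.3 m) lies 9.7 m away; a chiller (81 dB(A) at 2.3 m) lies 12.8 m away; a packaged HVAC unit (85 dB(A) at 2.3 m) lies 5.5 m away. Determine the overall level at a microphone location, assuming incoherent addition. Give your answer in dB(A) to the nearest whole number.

79 dB(A)

First find each source's level at the receiver (point-source: −20·log₁₀(r/r_ref)), then combine on an intensity basis.
air handling unit: 81 − 20·log₁₀(12.4/2.3) = 81 − 14.63 = 66.37 dB(A).
pump: 83 − 20·log₁₀(9.7/2.3) = 83 − 12.50 = 70.50 dB(A).
chiller: 81 − 20·log₁₀(12.8/2.3) = 81 − 14.91 = 66.09 dB(A).
packaged HVAC unit: 85 − 20·log₁₀(5.5/2.3) = 85 − 7.57 = 77.43 dB(A).
Σ 10^(L/10) = 7.491e+07 → L_total = 10·log₁₀(7.491e+07) = 78.75 dB(A).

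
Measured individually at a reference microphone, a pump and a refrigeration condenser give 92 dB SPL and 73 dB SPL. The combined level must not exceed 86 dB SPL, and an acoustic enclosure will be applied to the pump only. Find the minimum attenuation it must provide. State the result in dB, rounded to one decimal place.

6.2 dB

Everything except the pump sums to 10^(73/10) = 1.995e+07 in linear terms, 73.00 dB SPL.
To meet 86 dB SPL overall, the treated pump may contribute at most 10^(86/10) − 1.995e+07 = 3.782e+08, i.e. 85.78 dB SPL.
Required insertion loss = 92 − 85.78 = 6.22 dB.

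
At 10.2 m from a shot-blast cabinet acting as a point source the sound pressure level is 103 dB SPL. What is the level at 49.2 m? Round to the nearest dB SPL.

89 dB SPL

Point-source attenuation: ΔL = 20·log₁₀(r₂/r₁) = 20·log₁₀(49.2/10.2) = 13.667 dB.
L₂ = 103 − 20·log₁₀(49.2/10.2) = 103 − 13.667 = 89.33 dB SPL.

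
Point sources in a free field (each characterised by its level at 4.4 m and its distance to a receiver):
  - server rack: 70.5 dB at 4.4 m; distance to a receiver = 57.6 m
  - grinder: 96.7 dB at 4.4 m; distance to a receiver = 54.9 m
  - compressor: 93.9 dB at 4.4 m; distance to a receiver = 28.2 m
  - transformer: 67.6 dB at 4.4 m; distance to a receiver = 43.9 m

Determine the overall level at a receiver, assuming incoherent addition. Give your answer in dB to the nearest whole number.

80 dB

First find each source's level at the receiver (point-source: −20·log₁₀(r/r_ref)), then combine on an intensity basis.
server rack: 70.5 − 20·log₁₀(57.6/4.4) = 70.5 − 22.34 = 48.16 dB.
grinder: 96.7 − 20·log₁₀(54.9/4.4) = 96.7 − 21.92 = 74.78 dB.
compressor: 93.9 − 20·log₁₀(28.2/4.4) = 93.9 − 16.14 = 77.76 dB.
transformer: 67.6 − 20·log₁₀(43.9/4.4) = 67.6 − 19.98 = 47.62 dB.
Σ 10^(L/10) = 8.993e+07 → L_total = 10·log₁₀(8.993e+07) = 79.54 dB.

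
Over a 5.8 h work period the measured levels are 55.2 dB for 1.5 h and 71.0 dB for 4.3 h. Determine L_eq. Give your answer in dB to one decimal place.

Weight each interval's intensity by its duration and average over T = 5.8 h:
Σ tᵢ·10^(Lᵢ/10) = 1.5·10^(55.2/10) + 4.3·10^(71.0/10) = 5.463e+07.
L_eq = 10·log₁₀(5.463e+07/5.8) = 69.74 dB.

69.7 dB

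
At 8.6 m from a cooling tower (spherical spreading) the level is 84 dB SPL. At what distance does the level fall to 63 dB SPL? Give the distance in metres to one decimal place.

96.5 m

For a point source L₁ − L₂ = 20·log₁₀(r₂/r₁), so r₂ = r₁·10^((L₁−L₂)/20).
r₂ = 8.6·10^((84−63)/20) = 8.6·10^(21.0/20) = 96.49 m.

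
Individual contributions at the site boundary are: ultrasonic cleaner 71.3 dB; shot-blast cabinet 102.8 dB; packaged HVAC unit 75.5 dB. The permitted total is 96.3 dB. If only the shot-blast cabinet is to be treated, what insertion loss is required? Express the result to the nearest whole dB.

Fixed contribution from the other sources: Σ 10^(L/10) = 10^(71.3/10) + 10^(75.5/10) = 4.897e+07 (76.90 dB).
The limit corresponds to 10^(96.3/10) = 4.266e+09; subtracting the fixed part leaves 4.217e+09 for the shot-blast cabinet, i.e. 96.25 dB.
Required insertion loss = 102.8 − 96.25 = 6.55 dB.

7 dB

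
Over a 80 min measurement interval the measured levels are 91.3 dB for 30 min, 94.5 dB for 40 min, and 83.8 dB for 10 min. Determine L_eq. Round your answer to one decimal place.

92.9 dB

L_eq = 10·log₁₀[(1/T)·Σ tᵢ·10^(Lᵢ/10)] with T = 80 min.
Σ tᵢ·10^(Lᵢ/10) = 30·10^(91.3/10) + 40·10^(94.5/10) + 10·10^(83.8/10) = 1.556e+11.
L_eq = 10·log₁₀(1.556e+11/80) = 92.89 dB.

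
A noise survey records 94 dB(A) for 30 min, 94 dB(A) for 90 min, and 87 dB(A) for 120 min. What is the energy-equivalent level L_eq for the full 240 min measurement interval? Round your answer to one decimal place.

91.8 dB(A)

L_eq = 10·log₁₀[(1/T)·Σ tᵢ·10^(Lᵢ/10)] with T = 240 min.
Σ tᵢ·10^(Lᵢ/10) = 30·10^(94/10) + 90·10^(94/10) + 120·10^(87/10) = 3.616e+11.
L_eq = 10·log₁₀(3.616e+11/240) = 91.78 dB(A).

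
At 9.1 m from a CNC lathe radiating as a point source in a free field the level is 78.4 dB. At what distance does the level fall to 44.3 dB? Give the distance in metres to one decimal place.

461.4 m

For a point source L₁ − L₂ = 20·log₁₀(r₂/r₁), so r₂ = r₁·10^((L₁−L₂)/20).
r₂ = 9.1·10^((78.4−44.3)/20) = 9.1·10^(34.1/20) = 461.36 m.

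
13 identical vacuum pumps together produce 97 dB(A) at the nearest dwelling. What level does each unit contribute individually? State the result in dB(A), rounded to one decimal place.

For N identical incoherent sources L_total = L₁ + 10·log₁₀ N, so L₁ = 97 − 10·log₁₀(13) = 97 − 11.139.

85.9 dB(A)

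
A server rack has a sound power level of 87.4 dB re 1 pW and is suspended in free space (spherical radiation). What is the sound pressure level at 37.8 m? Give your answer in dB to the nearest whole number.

Free-field spherical radiation: L_p = L_w − 10·log₁₀(4π·r²), r = 37.8 m.
4π·r² = 1.796e+04 m², 10·log₁₀ of that is 42.542 dB.
L_p = 87.4 − 42.542 = 44.86 dB.

45 dB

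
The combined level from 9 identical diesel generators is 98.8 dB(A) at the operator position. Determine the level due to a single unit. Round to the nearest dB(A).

9 equal contributions raise the level by 10·log₁₀ 9 = 9.542 dB, so each unit alone gives 98.8 − 9.542.

89 dB(A)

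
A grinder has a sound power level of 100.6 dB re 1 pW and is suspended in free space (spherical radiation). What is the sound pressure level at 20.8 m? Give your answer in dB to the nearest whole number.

63 dB

The power spreads over a sphere of area 4π·r², so L_p = L_w − 10·log₁₀(4π·r²).
4π·r² = 5437 m², 10·log₁₀ of that is 37.353 dB.
L_p = 100.6 − 37.353 = 63.25 dB.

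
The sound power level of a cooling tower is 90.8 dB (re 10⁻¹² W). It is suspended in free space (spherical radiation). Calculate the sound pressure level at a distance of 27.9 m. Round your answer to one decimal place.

50.9 dB

Free-field spherical radiation: L_p = L_w − 10·log₁₀(4π·r²), r = 27.9 m.
4π·r² = 9782 m², 10·log₁₀ of that is 39.904 dB.
L_p = 90.8 − 39.904 = 50.90 dB.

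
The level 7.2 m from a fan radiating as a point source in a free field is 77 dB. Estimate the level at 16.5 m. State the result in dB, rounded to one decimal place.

69.8 dB

For a point source, L₂ = L₁ − 20·log₁₀(r₂/r₁).
L₂ = 77 − 20·log₁₀(16.5/7.2) = 77 − 7.203 = 69.80 dB.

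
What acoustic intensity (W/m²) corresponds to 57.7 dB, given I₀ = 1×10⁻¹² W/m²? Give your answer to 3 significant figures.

5.89e-07 W/m²

I/I₀ = 10^(57.7/10) = 5.888e+05, so I = 5.888e+05 × 10⁻¹² W/m².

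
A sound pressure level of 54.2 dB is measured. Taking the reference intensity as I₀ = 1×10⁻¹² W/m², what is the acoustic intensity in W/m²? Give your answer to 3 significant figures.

I/I₀ = 10^(54.2/10) = 2.63e+05, so I = 2.63e+05 × 10⁻¹² W/m².

2.63e-07 W/m²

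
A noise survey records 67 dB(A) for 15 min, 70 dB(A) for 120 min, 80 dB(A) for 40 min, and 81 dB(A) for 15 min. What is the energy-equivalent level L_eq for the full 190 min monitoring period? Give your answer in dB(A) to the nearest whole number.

76 dB(A)

Weight each interval's intensity by its duration and average over T = 190 min:
Σ tᵢ·10^(Lᵢ/10) = 15·10^(67/10) + 120·10^(70/10) + 40·10^(80/10) + 15·10^(81/10) = 7.164e+09.
L_eq = 10·log₁₀(7.164e+09/190) = 75.76 dB(A).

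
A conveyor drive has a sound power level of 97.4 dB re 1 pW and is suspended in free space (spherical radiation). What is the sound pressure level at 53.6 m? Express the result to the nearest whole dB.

The power spreads over a sphere of area 4π·r², so L_p = L_w − 10·log₁₀(4π·r²).
4π·r² = 3.61e+04 m², 10·log₁₀ of that is 45.575 dB.
L_p = 97.4 − 45.575 = 51.82 dB.

52 dB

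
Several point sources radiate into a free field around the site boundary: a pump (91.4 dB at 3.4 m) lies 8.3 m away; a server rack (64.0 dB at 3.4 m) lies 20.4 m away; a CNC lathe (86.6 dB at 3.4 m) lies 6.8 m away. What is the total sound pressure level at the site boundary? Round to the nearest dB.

Propagate each source to the receiver with L = L_ref − 20·log₁₀(r/r_ref), then add intensities.
pump: 91.4 − 20·log₁₀(8.3/3.4) = 91.4 − 7.75 = 83.65 dB.
server rack: 64.0 − 20·log₁₀(20.4/3.4) = 64.0 − 15.56 = 48.44 dB.
CNC lathe: 86.6 − 20·log₁₀(6.8/3.4) = 86.6 − 6.02 = 80.58 dB.
Σ 10^(L/10) = 3.460e+08 → L_total = 10·log₁₀(3.460e+08) = 85.39 dB.

85 dB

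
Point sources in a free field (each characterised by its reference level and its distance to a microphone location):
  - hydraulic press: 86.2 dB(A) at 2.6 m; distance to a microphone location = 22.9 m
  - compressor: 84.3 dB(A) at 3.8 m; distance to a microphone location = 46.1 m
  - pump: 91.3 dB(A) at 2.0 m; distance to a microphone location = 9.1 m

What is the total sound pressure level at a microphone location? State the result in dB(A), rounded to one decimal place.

78.6 dB(A)

Propagate each source to the receiver with L = L_ref − 20·log₁₀(r/r_ref), then add intensities.
hydraulic press: 86.2 − 20·log₁₀(22.9/2.6) = 86.2 − 18.90 = 67.30 dB(A).
compressor: 84.3 − 20·log₁₀(46.1/3.8) = 84.3 − 21.68 = 62.62 dB(A).
pump: 91.3 − 20·log₁₀(9.1/2.0) = 91.3 − 13.16 = 78.14 dB(A).
Σ 10^(L/10) = 7.236e+07 → L_total = 10·log₁₀(7.236e+07) = 78.60 dB(A).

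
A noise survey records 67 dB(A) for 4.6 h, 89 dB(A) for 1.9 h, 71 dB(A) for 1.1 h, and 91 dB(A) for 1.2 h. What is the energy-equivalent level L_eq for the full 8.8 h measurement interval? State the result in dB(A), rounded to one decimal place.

L_eq = 10·log₁₀[(1/T)·Σ tᵢ·10^(Lᵢ/10)] with T = 8.8 h.
Σ tᵢ·10^(Lᵢ/10) = 4.6·10^(67/10) + 1.9·10^(89/10) + 1.1·10^(71/10) + 1.2·10^(91/10) = 3.057e+09.
L_eq = 10·log₁₀(3.057e+09/8.8) = 85.41 dB(A).

85.4 dB(A)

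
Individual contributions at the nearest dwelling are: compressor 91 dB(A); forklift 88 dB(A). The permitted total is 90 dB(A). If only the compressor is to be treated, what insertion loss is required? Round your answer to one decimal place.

5.3 dB

The untreated sources together contribute 10^(88/10) = 6.310e+08, i.e. 88.00 dB(A).
To meet 90 dB(A) overall, the treated compressor may contribute at most 10^(90/10) − 6.310e+08 = 3.690e+08, i.e. 85.67 dB(A).
So the compressor must be reduced from 91 to 85.67 dB(A): IL = 5.33 dB.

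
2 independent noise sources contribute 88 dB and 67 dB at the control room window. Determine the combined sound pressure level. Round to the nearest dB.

For uncorrelated sources the intensities add, so convert each level to linear form, sum, and take 10·log₁₀ of the total.
Σ 10^(L/10) = 10^(88/10) + 10^(67/10) = 6.360e+08.
L_total = 10·log₁₀(6.360e+08) = 88.03 dB.

88 dB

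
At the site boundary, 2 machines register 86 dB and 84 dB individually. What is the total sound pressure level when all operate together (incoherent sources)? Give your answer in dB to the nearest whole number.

88 dB

Incoherent sources combine by intensity addition: L_total = 10·log₁₀(Σ 10^(L_i/10)).
Σ 10^(L/10) = 10^(86/10) + 10^(84/10) = 6.493e+08.
L_total = 10·log₁₀(6.493e+08) = 88.12 dB.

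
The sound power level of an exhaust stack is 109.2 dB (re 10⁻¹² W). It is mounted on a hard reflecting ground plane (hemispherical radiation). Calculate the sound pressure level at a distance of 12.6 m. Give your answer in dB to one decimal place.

79.2 dB

The power spreads over a hemisphere of area 2π·r², so L_p = L_w − 10·log₁₀(2π·r²).
2π·r² = 997.5 m², 10·log₁₀ of that is 29.989 dB.
L_p = 109.2 − 29.989 = 79.21 dB.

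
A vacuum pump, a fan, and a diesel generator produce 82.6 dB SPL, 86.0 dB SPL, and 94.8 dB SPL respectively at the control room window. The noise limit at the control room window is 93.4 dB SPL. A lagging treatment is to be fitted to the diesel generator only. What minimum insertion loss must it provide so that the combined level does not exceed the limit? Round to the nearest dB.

3 dB

The untreated sources together contribute 10^(82.6/10) + 10^(86.0/10) = 5.801e+08, i.e. 87.63 dB SPL.
To meet 93.4 dB SPL overall, the treated diesel generator may contribute at most 10^(93.4/10) − 5.801e+08 = 1.608e+09, i.e. 92.06 dB SPL.
So the diesel generator must be reduced from 94.8 to 92.06 dB SPL: IL = 2.74 dB.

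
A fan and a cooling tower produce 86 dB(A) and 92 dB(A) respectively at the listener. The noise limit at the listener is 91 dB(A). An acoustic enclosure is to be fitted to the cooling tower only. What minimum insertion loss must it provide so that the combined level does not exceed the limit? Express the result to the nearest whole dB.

3 dB

Everything except the cooling tower sums to 10^(86/10) = 3.981e+08 in linear terms, 86.00 dB(A).
The limit corresponds to 10^(91/10) = 1.259e+09; subtracting the fixed part leaves 8.608e+08 for the cooling tower, i.e. 89.35 dB(A).
Required insertion loss = 92 − 89.35 = 2.65 dB.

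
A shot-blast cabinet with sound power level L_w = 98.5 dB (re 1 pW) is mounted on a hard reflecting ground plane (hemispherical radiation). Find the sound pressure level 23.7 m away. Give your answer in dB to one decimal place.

L_p = L_w − 10·log₁₀(2π·r²) with r = 23.7 m.
2π·r² = 3529 m², 10·log₁₀ of that is 35.477 dB.
L_p = 98.5 − 35.477 = 63.02 dB.

63.0 dB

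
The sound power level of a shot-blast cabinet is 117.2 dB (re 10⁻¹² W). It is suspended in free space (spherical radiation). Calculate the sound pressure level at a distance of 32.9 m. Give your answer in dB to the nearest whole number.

The power spreads over a sphere of area 4π·r², so L_p = L_w − 10·log₁₀(4π·r²).
4π·r² = 1.36e+04 m², 10·log₁₀ of that is 41.336 dB.
L_p = 117.2 − 41.336 = 75.86 dB.

76 dB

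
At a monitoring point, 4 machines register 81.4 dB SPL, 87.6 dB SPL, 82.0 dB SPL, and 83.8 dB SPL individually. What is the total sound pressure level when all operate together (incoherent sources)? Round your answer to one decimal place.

For uncorrelated sources the intensities add, so convert each level to linear form, sum, and take 10·log₁₀ of the total.
Σ 10^(L/10) = 10^(81.4/10) + 10^(87.6/10) + 10^(82.0/10) + 10^(83.8/10) = 1.112e+09.
L_total = 10·log₁₀(1.112e+09) = 90.46 dB SPL.

90.5 dB SPL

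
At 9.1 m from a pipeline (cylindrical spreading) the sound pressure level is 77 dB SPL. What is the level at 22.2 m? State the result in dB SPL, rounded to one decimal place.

73.1 dB SPL

Cylindrical spreading from a line source gives a 10·log₁₀(r₂/r₁) drop.
L₂ = 77 − 10·log₁₀(22.2/9.1) = 77 − 3.873 = 73.13 dB SPL.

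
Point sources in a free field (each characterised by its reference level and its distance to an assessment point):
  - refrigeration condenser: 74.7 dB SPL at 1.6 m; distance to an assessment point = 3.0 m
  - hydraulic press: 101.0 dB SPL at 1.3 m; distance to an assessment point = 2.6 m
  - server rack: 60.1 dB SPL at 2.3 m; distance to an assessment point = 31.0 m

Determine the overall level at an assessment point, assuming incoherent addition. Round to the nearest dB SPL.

Propagate each source to the receiver with L = L_ref − 20·log₁₀(r/r_ref), then add intensities.
refrigeration condenser: 74.7 − 20·log₁₀(3.0/1.6) = 74.7 − 5.46 = 69.24 dB SPL.
hydraulic press: 101.0 − 20·log₁₀(2.6/1.3) = 101.0 − 6.02 = 94.98 dB SPL.
server rack: 60.1 − 20·log₁₀(31.0/2.3) = 60.1 − 22.59 = 37.51 dB SPL.
Σ 10^(L/10) = 3.156e+09 → L_total = 10·log₁₀(3.156e+09) = 94.99 dB SPL.

95 dB SPL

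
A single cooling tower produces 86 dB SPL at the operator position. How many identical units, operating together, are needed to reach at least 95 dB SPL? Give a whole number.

8

The shortfall is 95 − 86 = 9.0 dB, and N units add 10·log₁₀ N, so need 10·log₁₀ N ≥ 9.0.
N ≥ 10^(9.0/10) = 7.943, so N = 8.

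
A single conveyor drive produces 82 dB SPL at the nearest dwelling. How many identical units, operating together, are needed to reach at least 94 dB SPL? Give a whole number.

16

Need L₁ + 10·log₁₀ N ≥ 94, i.e. log₁₀ N ≥ 1.20.
N ≥ 10^(12.0/10) = 15.849, so N = 16.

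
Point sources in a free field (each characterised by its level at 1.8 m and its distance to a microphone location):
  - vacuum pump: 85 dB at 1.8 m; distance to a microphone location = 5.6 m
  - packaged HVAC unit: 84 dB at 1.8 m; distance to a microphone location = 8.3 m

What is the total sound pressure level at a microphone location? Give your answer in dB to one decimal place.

76.5 dB

First find each source's level at the receiver (point-source: −20·log₁₀(r/r_ref)), then combine on an intensity basis.
vacuum pump: 85 − 20·log₁₀(5.6/1.8) = 85 − 9.86 = 75.14 dB.
packaged HVAC unit: 84 − 20·log₁₀(8.3/1.8) = 84 − 13.28 = 70.72 dB.
Σ 10^(L/10) = 4.449e+07 → L_total = 10·log₁₀(4.449e+07) = 76.48 dB.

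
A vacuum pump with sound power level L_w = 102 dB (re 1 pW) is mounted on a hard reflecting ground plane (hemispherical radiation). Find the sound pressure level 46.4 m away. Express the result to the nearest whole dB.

61 dB

L_p = L_w − 10·log₁₀(2π·r²) with r = 46.4 m.
2π·r² = 1.353e+04 m², 10·log₁₀ of that is 41.312 dB.
L_p = 102 − 41.312 = 60.69 dB.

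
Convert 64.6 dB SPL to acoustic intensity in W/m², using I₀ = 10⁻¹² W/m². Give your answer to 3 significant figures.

I/I₀ = 10^(64.6/10) = 2.884e+06, so I = 2.884e+06 × 10⁻¹² W/m².

2.88e-06 W/m²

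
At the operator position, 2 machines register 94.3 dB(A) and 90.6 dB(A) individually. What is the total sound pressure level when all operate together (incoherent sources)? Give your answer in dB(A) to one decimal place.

Incoherent sources combine by intensity addition: L_total = 10·log₁₀(Σ 10^(L_i/10)).
Σ 10^(L/10) = 10^(94.3/10) + 10^(90.6/10) = 3.840e+09.
L_total = 10·log₁₀(3.840e+09) = 95.84 dB(A).

95.8 dB(A)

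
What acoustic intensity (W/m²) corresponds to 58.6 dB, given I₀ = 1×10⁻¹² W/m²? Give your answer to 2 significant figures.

7.2e-07 W/m²

I/I₀ = 10^(58.6/10) = 7.244e+05, so I = 7.244e+05 × 10⁻¹² W/m².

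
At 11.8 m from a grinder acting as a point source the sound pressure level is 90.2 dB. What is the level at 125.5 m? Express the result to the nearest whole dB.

Spherical spreading from a point source gives a 20·log₁₀(r₂/r₁) drop.
L₂ = 90.2 − 20·log₁₀(125.5/11.8) = 90.2 − 20.535 = 69.66 dB.

70 dB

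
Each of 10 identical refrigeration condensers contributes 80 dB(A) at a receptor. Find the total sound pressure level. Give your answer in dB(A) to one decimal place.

90.0 dB(A)

With 10 equal, uncorrelated contributions the intensity is 10× that of one unit, giving a rise of 10·log₁₀ 10.
L_total = 80 + 10·log₁₀(10) = 80 + 10.000 = 90.00 dB(A).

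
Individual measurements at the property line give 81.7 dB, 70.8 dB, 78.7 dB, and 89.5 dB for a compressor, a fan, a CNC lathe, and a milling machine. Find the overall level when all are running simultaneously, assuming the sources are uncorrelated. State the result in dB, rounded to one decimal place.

For uncorrelated sources the intensities add, so convert each level to linear form, sum, and take 10·log₁₀ of the total.
Σ 10^(L/10) = 10^(81.7/10) + 10^(70.8/10) + 10^(78.7/10) + 10^(89.5/10) = 1.125e+09.
L_total = 10·log₁₀(1.125e+09) = 90.51 dB.

90.5 dB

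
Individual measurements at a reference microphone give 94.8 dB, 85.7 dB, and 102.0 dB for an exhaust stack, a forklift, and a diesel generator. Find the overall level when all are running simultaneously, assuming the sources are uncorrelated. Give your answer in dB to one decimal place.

For uncorrelated sources the intensities add, so convert each level to linear form, sum, and take 10·log₁₀ of the total.
Σ 10^(L/10) = 10^(94.8/10) + 10^(85.7/10) + 10^(102.0/10) = 1.924e+10.
L_total = 10·log₁₀(1.924e+10) = 102.84 dB.

102.8 dB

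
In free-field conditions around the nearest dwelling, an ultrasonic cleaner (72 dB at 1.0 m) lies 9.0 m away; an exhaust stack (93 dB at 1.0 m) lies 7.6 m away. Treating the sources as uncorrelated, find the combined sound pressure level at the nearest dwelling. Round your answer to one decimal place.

Propagate each source to the receiver with L = L_ref − 20·log₁₀(r/r_ref), then add intensities.
ultrasonic cleaner: 72 − 20·log₁₀(9.0/1.0) = 72 − 19.08 = 52.92 dB.
exhaust stack: 93 − 20·log₁₀(7.6/1.0) = 93 − 17.62 = 75.38 dB.
Σ 10^(L/10) = 3.474e+07 → L_total = 10·log₁₀(3.474e+07) = 75.41 dB.

75.4 dB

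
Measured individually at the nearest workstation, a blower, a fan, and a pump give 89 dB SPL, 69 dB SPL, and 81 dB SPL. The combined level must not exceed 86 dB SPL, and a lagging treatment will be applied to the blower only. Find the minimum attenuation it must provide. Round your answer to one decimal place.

4.8 dB

The untreated sources together contribute 10^(69/10) + 10^(81/10) = 1.338e+08, i.e. 81.27 dB SPL.
To meet 86 dB SPL overall, the treated blower may contribute at most 10^(86/10) − 1.338e+08 = 2.643e+08, i.e. 84.22 dB SPL.
So the blower must be reduced from 89 to 84.22 dB SPL: IL = 4.78 dB.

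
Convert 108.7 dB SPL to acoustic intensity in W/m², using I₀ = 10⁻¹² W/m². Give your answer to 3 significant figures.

I/I₀ = 10^(108.7/10) = 7.413e+10, so I = 7.413e+10 × 10⁻¹² W/m².

0.0741 W/m²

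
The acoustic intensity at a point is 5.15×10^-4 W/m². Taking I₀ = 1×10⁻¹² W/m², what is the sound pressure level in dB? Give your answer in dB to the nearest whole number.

Dividing by I₀ shifts the exponent by 12: I/I₀ = 5.15×10^8.
L = 10·(0.7118 + 8) = 87.12 dB.

87 dB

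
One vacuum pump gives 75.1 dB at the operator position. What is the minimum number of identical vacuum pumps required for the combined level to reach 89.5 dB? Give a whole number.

The shortfall is 89.5 − 75.1 = 14.4 dB, and N units add 10·log₁₀ N, so need 10·log₁₀ N ≥ 14.4.
N ≥ 10^(14.4/10) = 27.542, so N = 28.

28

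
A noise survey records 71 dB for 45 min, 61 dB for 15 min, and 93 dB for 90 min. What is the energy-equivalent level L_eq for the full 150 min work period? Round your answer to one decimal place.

90.8 dB

The energy average is taken in the linear domain: L_eq = 10·log₁₀[(Σ tᵢ·10^(Lᵢ/10))/T], T = 150 min.
Σ tᵢ·10^(Lᵢ/10) = 45·10^(71/10) + 15·10^(61/10) + 90·10^(93/10) = 1.802e+11.
L_eq = 10·log₁₀(1.802e+11/150) = 90.80 dB.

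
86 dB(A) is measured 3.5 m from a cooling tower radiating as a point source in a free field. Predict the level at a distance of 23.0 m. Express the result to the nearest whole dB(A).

Point-source attenuation: ΔL = 20·log₁₀(r₂/r₁) = 20·log₁₀(23.0/3.5) = 16.353 dB.
L₂ = 86 − 20·log₁₀(23.0/3.5) = 86 − 16.353 = 69.65 dB(A).

70 dB(A)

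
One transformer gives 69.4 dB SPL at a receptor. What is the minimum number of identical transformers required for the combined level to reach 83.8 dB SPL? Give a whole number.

The shortfall is 83.8 − 69.4 = 14.4 dB, and N units add 10·log₁₀ N, so need 10·log₁₀ N ≥ 14.4.
N ≥ 10^(14.4/10) = 27.542, so N = 28.

28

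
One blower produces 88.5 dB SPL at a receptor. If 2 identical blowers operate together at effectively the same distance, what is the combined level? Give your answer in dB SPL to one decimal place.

N identical incoherent sources raise the level by 10·log₁₀ N.
L_total = 88.5 + 10·log₁₀(2) = 88.5 + 3.010 = 91.51 dB SPL.

91.5 dB SPL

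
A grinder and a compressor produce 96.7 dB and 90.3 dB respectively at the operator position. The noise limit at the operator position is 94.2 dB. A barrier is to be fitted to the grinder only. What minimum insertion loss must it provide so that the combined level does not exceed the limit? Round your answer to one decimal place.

Everything except the grinder sums to 10^(90.3/10) = 1.072e+09 in linear terms, 90.30 dB.
The limit corresponds to 10^(94.2/10) = 2.630e+09; subtracting the fixed part leaves 1.559e+09 for the grinder, i.e. 91.93 dB.
Required insertion loss = 96.7 − 91.93 = 4.77 dB.

4.8 dB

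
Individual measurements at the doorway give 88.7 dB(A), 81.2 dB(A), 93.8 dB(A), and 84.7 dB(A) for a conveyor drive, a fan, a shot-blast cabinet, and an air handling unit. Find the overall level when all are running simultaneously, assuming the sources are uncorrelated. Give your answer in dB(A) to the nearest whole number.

Incoherent sources combine by intensity addition: L_total = 10·log₁₀(Σ 10^(L_i/10)).
Σ 10^(L/10) = 10^(88.7/10) + 10^(81.2/10) + 10^(93.8/10) + 10^(84.7/10) = 3.567e+09.
L_total = 10·log₁₀(3.567e+09) = 95.52 dB(A).

96 dB(A)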